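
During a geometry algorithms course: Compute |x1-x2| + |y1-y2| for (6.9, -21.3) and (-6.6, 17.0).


|6.9-(-6.6)| + |(-21.3)-17| = 13.5 + 38.3 = 51.8

51.8


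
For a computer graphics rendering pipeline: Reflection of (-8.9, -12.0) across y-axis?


Reflection over y-axis: (x,y) -> (-x,y)
(-8.9, -12) -> (8.9, -12)

(8.9, -12)


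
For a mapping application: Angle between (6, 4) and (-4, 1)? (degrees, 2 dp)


u.v = -20, |u| = sqrt(52) = 7.2111, |v| = sqrt(17) = 4.1231
cos(theta) = u.v/(|u||v|) = -20/sqrt(884) = -0.672673
theta = acos(-0.672673) = 132.27 degrees

132.27 degrees


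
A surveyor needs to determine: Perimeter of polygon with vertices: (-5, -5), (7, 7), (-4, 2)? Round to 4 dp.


Sides: (-5, -5)->(7, 7): sqrt(288) = 16.970563, (7, 7)->(-4, 2): sqrt(146) = 12.083046, (-4, 2)->(-5, -5): sqrt(50) = 7.071068
Sum = 36.124677
Perimeter = 36.1247

36.1247


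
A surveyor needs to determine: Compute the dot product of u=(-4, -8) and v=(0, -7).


u . v = u_x*v_x + u_y*v_y = (-4)*0 + (-8)*(-7)
= 0 + 56 = 56

56


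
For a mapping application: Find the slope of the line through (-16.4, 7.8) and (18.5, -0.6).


slope = (y2-y1)/(x2-x1) = ((-0.6)-7.8)/(18.5-(-16.4)) = (-8.4)/34.9 = -0.2407

-0.2407


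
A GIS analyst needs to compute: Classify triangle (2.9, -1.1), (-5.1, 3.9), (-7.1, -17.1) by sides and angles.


Side lengths squared: AB^2=89, BC^2=445, CA^2=356
Sorted: [89, 356, 445]
By sides: Scalene, By angles: Right

Scalene, Right


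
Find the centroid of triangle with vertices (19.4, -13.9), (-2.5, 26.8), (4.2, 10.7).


Centroid = ((x_A+x_B+x_C)/3, (y_A+y_B+y_C)/3)
= ((19.4+(-2.5)+4.2)/3, ((-13.9)+26.8+10.7)/3)
= (7.0333, 7.8667)

(7.0333, 7.8667)


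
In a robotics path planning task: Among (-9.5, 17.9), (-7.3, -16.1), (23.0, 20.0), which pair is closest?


d(P0,P1) = 34.0711, d(P0,P2) = 32.5678, d(P1,P2) = 47.1307
Closest: P0 and P2

Closest pair: (-9.5, 17.9) and (23.0, 20.0), distance = 32.5678


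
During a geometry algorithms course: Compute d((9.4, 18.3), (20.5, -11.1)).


dx=11.1, dy=-29.4
d^2 = 11.1^2 + (-29.4)^2 = 987.57
d = sqrt(987.57) = 31.4256

31.4256


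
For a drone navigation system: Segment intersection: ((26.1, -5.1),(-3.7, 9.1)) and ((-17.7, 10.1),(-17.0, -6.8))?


Cross products: d1=729.58, d2=235.9, d3=169, d4=662.68
d1*d2 < 0 and d3*d4 < 0? no

No, they don't intersect


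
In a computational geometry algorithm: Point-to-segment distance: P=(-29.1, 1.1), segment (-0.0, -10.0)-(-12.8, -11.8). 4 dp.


Project P onto AB: t = 1 (clamped to [0,1])
Closest point on segment: (-12.8, -11.8)
Distance: 20.787

20.787


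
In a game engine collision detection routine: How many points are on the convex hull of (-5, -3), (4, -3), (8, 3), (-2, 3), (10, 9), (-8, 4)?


Convex hull vertices (CCW): (-8, 4), (-5, -3), (4, -3), (8, 3), (10, 9)
Count = 5

5


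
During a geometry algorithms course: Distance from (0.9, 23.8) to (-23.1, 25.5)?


dx=-24, dy=1.7
d^2 = (-24)^2 + 1.7^2 = 578.89
d = sqrt(578.89) = 24.0601

24.0601


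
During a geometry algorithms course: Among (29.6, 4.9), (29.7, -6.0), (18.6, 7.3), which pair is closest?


d(P0,P1) = 10.9005, d(P0,P2) = 11.2588, d(P1,P2) = 17.3234
Closest: P0 and P1

Closest pair: (29.6, 4.9) and (29.7, -6.0), distance = 10.9005


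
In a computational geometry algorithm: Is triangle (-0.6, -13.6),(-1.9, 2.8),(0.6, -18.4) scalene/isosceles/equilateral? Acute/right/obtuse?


Side lengths squared: AB^2=270.65, BC^2=455.69, CA^2=24.48
Sorted: [24.48, 270.65, 455.69]
By sides: Scalene, By angles: Obtuse

Scalene, Obtuse


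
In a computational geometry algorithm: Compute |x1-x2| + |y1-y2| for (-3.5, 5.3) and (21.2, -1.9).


|(-3.5)-21.2| + |5.3-(-1.9)| = 24.7 + 7.2 = 31.9

31.9


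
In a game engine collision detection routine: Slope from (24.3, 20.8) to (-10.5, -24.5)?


slope = (y2-y1)/(x2-x1) = ((-24.5)-20.8)/((-10.5)-24.3) = (-45.3)/(-34.8) = 1.3017

1.3017


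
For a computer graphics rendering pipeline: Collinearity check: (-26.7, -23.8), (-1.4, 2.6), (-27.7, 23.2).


Cross product: ((-1.4)-(-26.7))*(23.2-(-23.8)) - (2.6-(-23.8))*((-27.7)-(-26.7))
= 1215.5

No, not collinear


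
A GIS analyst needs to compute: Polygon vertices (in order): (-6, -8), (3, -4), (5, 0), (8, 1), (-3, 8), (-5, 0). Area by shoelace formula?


Shoelace sum: ((-6)*(-4) - 3*(-8)) + (3*0 - 5*(-4)) + (5*1 - 8*0) + (8*8 - (-3)*1) + ((-3)*0 - (-5)*8) + ((-5)*(-8) - (-6)*0)
= 220
Area = |220|/2 = 110

110


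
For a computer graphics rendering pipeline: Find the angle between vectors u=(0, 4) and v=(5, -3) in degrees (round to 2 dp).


u.v = -12, |u| = sqrt(16) = 4, |v| = sqrt(34) = 5.831
cos(theta) = u.v/(|u||v|) = -12/sqrt(544) = -0.514496
theta = acos(-0.514496) = 120.96 degrees

120.96 degrees


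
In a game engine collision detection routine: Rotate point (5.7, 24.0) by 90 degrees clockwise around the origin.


90° CW: (x,y) -> (y, -x)
(5.7,24) -> (24, -5.7)

(24, -5.7)


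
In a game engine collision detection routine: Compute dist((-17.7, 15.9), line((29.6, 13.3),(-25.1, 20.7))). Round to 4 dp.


|cross product| = 207.8
|line direction| = sqrt(3046.85) = 55.1983
Distance = 207.8/sqrt(3046.85) = 3.7646

3.7646


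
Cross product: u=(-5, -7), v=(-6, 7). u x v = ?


u x v = u_x*v_y - u_y*v_x = (-5)*7 - (-7)*(-6)
= (-35) - 42 = -77

-77


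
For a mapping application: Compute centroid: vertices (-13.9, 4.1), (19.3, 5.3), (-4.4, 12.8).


Centroid = ((x_A+x_B+x_C)/3, (y_A+y_B+y_C)/3)
= (((-13.9)+19.3+(-4.4))/3, (4.1+5.3+12.8)/3)
= (0.3333, 7.4)

(0.3333, 7.4)


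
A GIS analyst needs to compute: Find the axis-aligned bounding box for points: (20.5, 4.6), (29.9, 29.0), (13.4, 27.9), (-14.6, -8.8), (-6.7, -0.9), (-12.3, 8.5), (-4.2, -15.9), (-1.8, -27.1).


x range: [-14.6, 29.9]
y range: [-27.1, 29]
Bounding box: (-14.6,-27.1) to (29.9,29)

(-14.6,-27.1) to (29.9,29)


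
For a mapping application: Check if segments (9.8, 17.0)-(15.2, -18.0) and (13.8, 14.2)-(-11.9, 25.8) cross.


Cross products: d1=-25.56, d2=811.3, d3=124.88, d4=-711.98
d1*d2 < 0 and d3*d4 < 0? yes

Yes, they intersect


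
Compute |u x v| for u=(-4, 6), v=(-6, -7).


|u x v| = |(-4)*(-7) - 6*(-6)|
= |28 - (-36)| = 64

64


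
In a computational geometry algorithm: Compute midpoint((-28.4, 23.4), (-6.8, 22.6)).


M = (((-28.4)+(-6.8))/2, (23.4+22.6)/2)
= (-17.6, 23)

(-17.6, 23)


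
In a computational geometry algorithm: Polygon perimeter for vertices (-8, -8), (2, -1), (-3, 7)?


Sides: (-8, -8)->(2, -1): sqrt(149) = 12.206556, (2, -1)->(-3, 7): sqrt(89) = 9.433981, (-3, 7)->(-8, -8): sqrt(250) = 15.811388
Sum = 37.451925
Perimeter = 37.4519

37.4519


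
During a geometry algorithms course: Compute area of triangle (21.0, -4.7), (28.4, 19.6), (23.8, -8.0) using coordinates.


Area = |x_A(y_B-y_C) + x_B(y_C-y_A) + x_C(y_A-y_B)|/2
= |579.6 + (-93.72) + (-578.34)|/2
= 92.46/2 = 46.23

46.23


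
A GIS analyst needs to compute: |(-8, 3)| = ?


|u| = sqrt((-8)^2 + 3^2) = sqrt(73) = 8.544

8.544


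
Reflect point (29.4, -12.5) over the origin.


Reflection over origin: (x,y) -> (-x,-y)
(29.4, -12.5) -> (-29.4, 12.5)

(-29.4, 12.5)


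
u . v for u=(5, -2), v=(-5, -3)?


u . v = u_x*v_x + u_y*v_y = 5*(-5) + (-2)*(-3)
= (-25) + 6 = -19

-19


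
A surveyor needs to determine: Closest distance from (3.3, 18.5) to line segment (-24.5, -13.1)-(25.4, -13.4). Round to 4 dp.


Project P onto AB: t = 0.5533 (clamped to [0,1])
Closest point on segment: (3.109, -13.266)
Distance: 31.7666

31.7666


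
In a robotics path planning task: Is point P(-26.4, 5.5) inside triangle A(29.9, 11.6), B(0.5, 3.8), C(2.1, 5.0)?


Cross products: AB x AP = -259.8, BC x BP = 35, CA x CP = 202
All same sign? no

No, outside


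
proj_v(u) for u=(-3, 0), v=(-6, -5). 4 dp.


u.v = 18, |v| = sqrt(61) = 7.8102
Scalar projection = u.v / |v| = 18 / sqrt(61) = 2.3047

2.3047


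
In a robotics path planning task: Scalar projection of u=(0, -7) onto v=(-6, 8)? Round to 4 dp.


u.v = -56, |v| = sqrt(100) = 10
Scalar projection = u.v / |v| = -56 / sqrt(100) = -5.6

-5.6


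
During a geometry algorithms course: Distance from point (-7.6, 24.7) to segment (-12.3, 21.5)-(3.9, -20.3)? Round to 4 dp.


Project P onto AB: t = 0 (clamped to [0,1])
Closest point on segment: (-12.3, 21.5)
Distance: 5.6859

5.6859


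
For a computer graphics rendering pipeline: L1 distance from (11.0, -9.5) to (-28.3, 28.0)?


|11-(-28.3)| + |(-9.5)-28| = 39.3 + 37.5 = 76.8

76.8


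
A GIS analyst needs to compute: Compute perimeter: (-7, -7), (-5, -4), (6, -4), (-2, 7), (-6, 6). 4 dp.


Sides: (-7, -7)->(-5, -4): sqrt(13) = 3.605551, (-5, -4)->(6, -4): sqrt(121) = 11, (6, -4)->(-2, 7): sqrt(185) = 13.601471, (-2, 7)->(-6, 6): sqrt(17) = 4.123106, (-6, 6)->(-7, -7): sqrt(170) = 13.038405
Sum = 45.368533
Perimeter = 45.3685

45.3685


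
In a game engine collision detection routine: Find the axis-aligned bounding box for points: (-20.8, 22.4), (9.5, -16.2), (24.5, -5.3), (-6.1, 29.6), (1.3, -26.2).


x range: [-20.8, 24.5]
y range: [-26.2, 29.6]
Bounding box: (-20.8,-26.2) to (24.5,29.6)

(-20.8,-26.2) to (24.5,29.6)


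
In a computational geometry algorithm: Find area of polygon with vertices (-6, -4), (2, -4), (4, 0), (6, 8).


Shoelace sum: ((-6)*(-4) - 2*(-4)) + (2*0 - 4*(-4)) + (4*8 - 6*0) + (6*(-4) - (-6)*8)
= 104
Area = |104|/2 = 52

52


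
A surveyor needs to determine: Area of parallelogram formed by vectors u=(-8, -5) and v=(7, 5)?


|u x v| = |(-8)*5 - (-5)*7|
= |(-40) - (-35)| = 5

5


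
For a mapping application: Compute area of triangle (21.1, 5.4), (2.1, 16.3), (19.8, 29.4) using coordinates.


Area = |x_A(y_B-y_C) + x_B(y_C-y_A) + x_C(y_A-y_B)|/2
= |(-276.41) + 50.4 + (-215.82)|/2
= 441.83/2 = 220.915

220.915


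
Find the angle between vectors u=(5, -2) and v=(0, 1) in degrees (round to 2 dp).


u.v = -2, |u| = sqrt(29) = 5.3852, |v| = sqrt(1) = 1
cos(theta) = u.v/(|u||v|) = -2/sqrt(29) = -0.371391
theta = acos(-0.371391) = 111.8 degrees

111.8 degrees


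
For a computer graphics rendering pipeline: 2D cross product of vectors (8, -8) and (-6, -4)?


u x v = u_x*v_y - u_y*v_x = 8*(-4) - (-8)*(-6)
= (-32) - 48 = -80

-80


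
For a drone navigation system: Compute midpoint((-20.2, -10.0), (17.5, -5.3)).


M = (((-20.2)+17.5)/2, ((-10)+(-5.3))/2)
= (-1.35, -7.65)

(-1.35, -7.65)


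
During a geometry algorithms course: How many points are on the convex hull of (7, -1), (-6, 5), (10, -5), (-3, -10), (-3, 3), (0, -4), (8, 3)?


Convex hull vertices (CCW): (-6, 5), (-3, -10), (10, -5), (8, 3)
Count = 4

4


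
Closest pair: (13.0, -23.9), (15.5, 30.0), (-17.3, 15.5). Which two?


d(P0,P1) = 53.9579, d(P0,P2) = 49.7036, d(P1,P2) = 35.8621
Closest: P1 and P2

Closest pair: (15.5, 30.0) and (-17.3, 15.5), distance = 35.8621


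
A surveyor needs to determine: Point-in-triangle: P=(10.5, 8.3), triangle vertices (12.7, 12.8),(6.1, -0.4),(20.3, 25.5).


Cross products: AB x AP = 0.66, BC x BP = 9.58, CA x CP = 6.26
All same sign? yes

Yes, inside


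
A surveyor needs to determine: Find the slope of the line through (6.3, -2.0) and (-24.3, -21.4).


slope = (y2-y1)/(x2-x1) = ((-21.4)-(-2))/((-24.3)-6.3) = (-19.4)/(-30.6) = 0.634

0.634


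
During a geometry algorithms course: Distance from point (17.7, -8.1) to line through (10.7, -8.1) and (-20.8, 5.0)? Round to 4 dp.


|cross product| = 91.7
|line direction| = sqrt(1163.86) = 34.1154
Distance = 91.7/sqrt(1163.86) = 2.6879

2.6879


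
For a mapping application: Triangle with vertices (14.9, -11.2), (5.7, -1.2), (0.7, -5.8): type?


Side lengths squared: AB^2=184.64, BC^2=46.16, CA^2=230.8
Sorted: [46.16, 184.64, 230.8]
By sides: Scalene, By angles: Right

Scalene, Right


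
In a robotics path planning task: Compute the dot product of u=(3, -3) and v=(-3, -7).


u . v = u_x*v_x + u_y*v_y = 3*(-3) + (-3)*(-7)
= (-9) + 21 = 12

12


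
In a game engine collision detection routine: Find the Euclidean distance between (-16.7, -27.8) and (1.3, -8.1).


dx=18, dy=19.7
d^2 = 18^2 + 19.7^2 = 712.09
d = sqrt(712.09) = 26.685

26.685


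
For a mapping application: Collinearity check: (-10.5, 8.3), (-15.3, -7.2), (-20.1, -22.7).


Cross product: ((-15.3)-(-10.5))*((-22.7)-8.3) - ((-7.2)-8.3)*((-20.1)-(-10.5))
= 0

Yes, collinear


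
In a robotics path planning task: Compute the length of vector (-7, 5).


|u| = sqrt((-7)^2 + 5^2) = sqrt(74) = 8.6023

8.6023


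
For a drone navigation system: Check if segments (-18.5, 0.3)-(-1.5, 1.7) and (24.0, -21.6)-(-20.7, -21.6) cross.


Cross products: d1=-978.93, d2=-1041.51, d3=-431.8, d4=-369.22
d1*d2 < 0 and d3*d4 < 0? no

No, they don't intersect


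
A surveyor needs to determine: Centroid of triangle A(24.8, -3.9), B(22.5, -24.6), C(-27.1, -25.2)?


Centroid = ((x_A+x_B+x_C)/3, (y_A+y_B+y_C)/3)
= ((24.8+22.5+(-27.1))/3, ((-3.9)+(-24.6)+(-25.2))/3)
= (6.7333, -17.9)

(6.7333, -17.9)


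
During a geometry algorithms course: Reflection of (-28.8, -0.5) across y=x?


Reflection over y=x: (x,y) -> (y,x)
(-28.8, -0.5) -> (-0.5, -28.8)

(-0.5, -28.8)


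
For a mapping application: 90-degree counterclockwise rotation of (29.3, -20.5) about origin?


90° CCW: (x,y) -> (-y, x)
(29.3,-20.5) -> (20.5, 29.3)

(20.5, 29.3)


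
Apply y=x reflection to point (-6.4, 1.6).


Reflection over y=x: (x,y) -> (y,x)
(-6.4, 1.6) -> (1.6, -6.4)

(1.6, -6.4)


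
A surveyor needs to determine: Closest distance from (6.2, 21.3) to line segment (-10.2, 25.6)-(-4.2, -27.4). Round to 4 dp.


Project P onto AB: t = 0.1147 (clamped to [0,1])
Closest point on segment: (-9.5118, 19.5213)
Distance: 15.8122

15.8122


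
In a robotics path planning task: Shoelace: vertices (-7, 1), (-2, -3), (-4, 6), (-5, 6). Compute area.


Shoelace sum: ((-7)*(-3) - (-2)*1) + ((-2)*6 - (-4)*(-3)) + ((-4)*6 - (-5)*6) + ((-5)*1 - (-7)*6)
= 42
Area = |42|/2 = 21

21


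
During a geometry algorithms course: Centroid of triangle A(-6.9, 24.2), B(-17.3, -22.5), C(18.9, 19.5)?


Centroid = ((x_A+x_B+x_C)/3, (y_A+y_B+y_C)/3)
= (((-6.9)+(-17.3)+18.9)/3, (24.2+(-22.5)+19.5)/3)
= (-1.7667, 7.0667)

(-1.7667, 7.0667)


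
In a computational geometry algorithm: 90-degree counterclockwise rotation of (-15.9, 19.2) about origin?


90° CCW: (x,y) -> (-y, x)
(-15.9,19.2) -> (-19.2, -15.9)

(-19.2, -15.9)


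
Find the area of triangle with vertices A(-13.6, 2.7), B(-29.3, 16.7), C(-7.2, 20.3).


Area = |x_A(y_B-y_C) + x_B(y_C-y_A) + x_C(y_A-y_B)|/2
= |48.96 + (-515.68) + 100.8|/2
= 365.92/2 = 182.96

182.96


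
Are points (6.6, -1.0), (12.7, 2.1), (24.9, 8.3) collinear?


Cross product: (12.7-6.6)*(8.3-(-1)) - (2.1-(-1))*(24.9-6.6)
= 0

Yes, collinear


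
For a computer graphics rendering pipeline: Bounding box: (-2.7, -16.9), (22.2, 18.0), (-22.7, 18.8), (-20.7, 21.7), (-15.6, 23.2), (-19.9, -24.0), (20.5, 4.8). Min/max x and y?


x range: [-22.7, 22.2]
y range: [-24, 23.2]
Bounding box: (-22.7,-24) to (22.2,23.2)

(-22.7,-24) to (22.2,23.2)


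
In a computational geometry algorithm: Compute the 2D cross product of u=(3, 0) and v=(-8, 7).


u x v = u_x*v_y - u_y*v_x = 3*7 - 0*(-8)
= 21 - 0 = 21

21


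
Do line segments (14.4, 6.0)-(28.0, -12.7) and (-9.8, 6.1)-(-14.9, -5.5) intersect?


Cross products: d1=281.23, d2=534.36, d3=-451.18, d4=-704.31
d1*d2 < 0 and d3*d4 < 0? no

No, they don't intersect


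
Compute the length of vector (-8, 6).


|u| = sqrt((-8)^2 + 6^2) = sqrt(100) = 10

10


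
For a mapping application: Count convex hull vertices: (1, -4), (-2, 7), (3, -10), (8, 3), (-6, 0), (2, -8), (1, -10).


Convex hull vertices (CCW): (-6, 0), (1, -10), (3, -10), (8, 3), (-2, 7)
Count = 5

5


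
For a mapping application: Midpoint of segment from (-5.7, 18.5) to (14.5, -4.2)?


M = (((-5.7)+14.5)/2, (18.5+(-4.2))/2)
= (4.4, 7.15)

(4.4, 7.15)


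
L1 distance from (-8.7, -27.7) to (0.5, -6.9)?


|(-8.7)-0.5| + |(-27.7)-(-6.9)| = 9.2 + 20.8 = 30

30


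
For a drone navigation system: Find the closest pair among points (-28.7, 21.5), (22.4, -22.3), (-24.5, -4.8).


d(P0,P1) = 67.3027, d(P0,P2) = 26.6332, d(P1,P2) = 50.0586
Closest: P0 and P2

Closest pair: (-28.7, 21.5) and (-24.5, -4.8), distance = 26.6332


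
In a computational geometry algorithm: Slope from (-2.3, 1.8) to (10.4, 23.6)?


slope = (y2-y1)/(x2-x1) = (23.6-1.8)/(10.4-(-2.3)) = 21.8/12.7 = 1.7165

1.7165


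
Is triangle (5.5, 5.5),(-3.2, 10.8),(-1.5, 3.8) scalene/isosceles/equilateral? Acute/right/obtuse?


Side lengths squared: AB^2=103.78, BC^2=51.89, CA^2=51.89
Sorted: [51.89, 51.89, 103.78]
By sides: Isosceles, By angles: Right

Isosceles, Right


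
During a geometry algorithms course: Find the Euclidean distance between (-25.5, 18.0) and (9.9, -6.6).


dx=35.4, dy=-24.6
d^2 = 35.4^2 + (-24.6)^2 = 1858.32
d = sqrt(1858.32) = 43.1082

43.1082


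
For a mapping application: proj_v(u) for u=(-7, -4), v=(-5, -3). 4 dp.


u.v = 47, |v| = sqrt(34) = 5.831
Scalar projection = u.v / |v| = 47 / sqrt(34) = 8.0604

8.0604


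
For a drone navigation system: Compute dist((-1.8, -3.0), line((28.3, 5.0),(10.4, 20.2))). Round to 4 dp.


|cross product| = 600.72
|line direction| = sqrt(551.45) = 23.483
Distance = 600.72/sqrt(551.45) = 25.5811

25.5811


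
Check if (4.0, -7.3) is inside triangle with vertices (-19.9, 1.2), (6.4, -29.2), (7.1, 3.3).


Cross products: AB x AP = 503.01, BC x BP = 93.33, CA x CP = 279.69
All same sign? yes

Yes, inside


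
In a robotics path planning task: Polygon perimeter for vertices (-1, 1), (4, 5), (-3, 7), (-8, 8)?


Sides: (-1, 1)->(4, 5): sqrt(41) = 6.403124, (4, 5)->(-3, 7): sqrt(53) = 7.28011, (-3, 7)->(-8, 8): sqrt(26) = 5.09902, (-8, 8)->(-1, 1): sqrt(98) = 9.899495
Sum = 28.681749
Perimeter = 28.6817

28.6817


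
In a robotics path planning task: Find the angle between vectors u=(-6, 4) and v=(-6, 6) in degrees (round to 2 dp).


u.v = 60, |u| = sqrt(52) = 7.2111, |v| = sqrt(72) = 8.4853
cos(theta) = u.v/(|u||v|) = 60/sqrt(3744) = 0.980581
theta = acos(0.980581) = 11.31 degrees

11.31 degrees


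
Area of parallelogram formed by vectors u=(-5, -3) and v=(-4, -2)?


|u x v| = |(-5)*(-2) - (-3)*(-4)|
= |10 - 12| = 2

2


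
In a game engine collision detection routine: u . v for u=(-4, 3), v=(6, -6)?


u . v = u_x*v_x + u_y*v_y = (-4)*6 + 3*(-6)
= (-24) + (-18) = -42

-42


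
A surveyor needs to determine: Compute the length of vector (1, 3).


|u| = sqrt(1^2 + 3^2) = sqrt(10) = 3.1623

3.1623


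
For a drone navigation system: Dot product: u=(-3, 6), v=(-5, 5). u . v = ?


u . v = u_x*v_x + u_y*v_y = (-3)*(-5) + 6*5
= 15 + 30 = 45

45


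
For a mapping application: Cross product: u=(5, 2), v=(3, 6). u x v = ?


u x v = u_x*v_y - u_y*v_x = 5*6 - 2*3
= 30 - 6 = 24

24


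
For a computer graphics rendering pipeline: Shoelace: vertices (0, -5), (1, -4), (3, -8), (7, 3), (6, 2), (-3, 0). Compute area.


Shoelace sum: (0*(-4) - 1*(-5)) + (1*(-8) - 3*(-4)) + (3*3 - 7*(-8)) + (7*2 - 6*3) + (6*0 - (-3)*2) + ((-3)*(-5) - 0*0)
= 91
Area = |91|/2 = 45.5

45.5


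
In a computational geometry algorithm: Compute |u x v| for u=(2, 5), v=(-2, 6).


|u x v| = |2*6 - 5*(-2)|
= |12 - (-10)| = 22

22


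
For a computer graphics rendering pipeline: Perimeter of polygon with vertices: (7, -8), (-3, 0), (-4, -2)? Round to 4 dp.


Sides: (7, -8)->(-3, 0): sqrt(164) = 12.806248, (-3, 0)->(-4, -2): sqrt(5) = 2.236068, (-4, -2)->(7, -8): sqrt(157) = 12.529964
Sum = 27.57228
Perimeter = 27.5723

27.5723


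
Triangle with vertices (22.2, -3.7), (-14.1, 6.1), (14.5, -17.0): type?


Side lengths squared: AB^2=1413.73, BC^2=1351.57, CA^2=236.18
Sorted: [236.18, 1351.57, 1413.73]
By sides: Scalene, By angles: Acute

Scalene, Acute


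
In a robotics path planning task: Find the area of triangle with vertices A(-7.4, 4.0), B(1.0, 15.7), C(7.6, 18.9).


Area = |x_A(y_B-y_C) + x_B(y_C-y_A) + x_C(y_A-y_B)|/2
= |23.68 + 14.9 + (-88.92)|/2
= 50.34/2 = 25.17

25.17


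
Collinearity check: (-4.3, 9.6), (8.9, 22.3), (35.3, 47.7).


Cross product: (8.9-(-4.3))*(47.7-9.6) - (22.3-9.6)*(35.3-(-4.3))
= 0

Yes, collinear


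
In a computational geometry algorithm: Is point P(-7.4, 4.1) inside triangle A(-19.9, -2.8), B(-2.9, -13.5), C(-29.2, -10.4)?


Cross products: AB x AP = 251.05, BC x BP = -448.93, CA x CP = -30.83
All same sign? no

No, outside


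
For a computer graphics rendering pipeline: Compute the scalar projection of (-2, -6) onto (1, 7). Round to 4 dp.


u.v = -44, |v| = sqrt(50) = 7.0711
Scalar projection = u.v / |v| = -44 / sqrt(50) = -6.2225

-6.2225


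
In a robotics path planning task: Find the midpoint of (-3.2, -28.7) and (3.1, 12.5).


M = (((-3.2)+3.1)/2, ((-28.7)+12.5)/2)
= (-0.05, -8.1)

(-0.05, -8.1)


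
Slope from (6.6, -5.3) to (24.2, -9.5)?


slope = (y2-y1)/(x2-x1) = ((-9.5)-(-5.3))/(24.2-6.6) = (-4.2)/17.6 = -0.2386

-0.2386


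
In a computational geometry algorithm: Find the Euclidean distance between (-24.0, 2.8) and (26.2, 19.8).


dx=50.2, dy=17
d^2 = 50.2^2 + 17^2 = 2809.04
d = sqrt(2809.04) = 53.0004

53.0004


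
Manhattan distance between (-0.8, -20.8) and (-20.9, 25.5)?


|(-0.8)-(-20.9)| + |(-20.8)-25.5| = 20.1 + 46.3 = 66.4

66.4


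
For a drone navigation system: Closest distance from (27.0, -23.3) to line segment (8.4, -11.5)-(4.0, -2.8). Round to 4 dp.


Project P onto AB: t = 0 (clamped to [0,1])
Closest point on segment: (8.4, -11.5)
Distance: 22.0273

22.0273


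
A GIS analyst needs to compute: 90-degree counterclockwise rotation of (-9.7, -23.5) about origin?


90° CCW: (x,y) -> (-y, x)
(-9.7,-23.5) -> (23.5, -9.7)

(23.5, -9.7)


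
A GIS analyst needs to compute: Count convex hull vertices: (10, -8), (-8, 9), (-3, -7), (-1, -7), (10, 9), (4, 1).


Convex hull vertices (CCW): (-8, 9), (-3, -7), (10, -8), (10, 9)
Count = 4

4


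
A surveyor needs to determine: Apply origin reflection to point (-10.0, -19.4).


Reflection over origin: (x,y) -> (-x,-y)
(-10, -19.4) -> (10, 19.4)

(10, 19.4)


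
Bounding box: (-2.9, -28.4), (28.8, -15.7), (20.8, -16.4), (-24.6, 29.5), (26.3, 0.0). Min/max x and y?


x range: [-24.6, 28.8]
y range: [-28.4, 29.5]
Bounding box: (-24.6,-28.4) to (28.8,29.5)

(-24.6,-28.4) to (28.8,29.5)


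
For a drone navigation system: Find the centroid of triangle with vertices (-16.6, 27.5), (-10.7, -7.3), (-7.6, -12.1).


Centroid = ((x_A+x_B+x_C)/3, (y_A+y_B+y_C)/3)
= (((-16.6)+(-10.7)+(-7.6))/3, (27.5+(-7.3)+(-12.1))/3)
= (-11.6333, 2.7)

(-11.6333, 2.7)


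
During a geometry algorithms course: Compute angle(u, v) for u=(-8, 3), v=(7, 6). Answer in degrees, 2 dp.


u.v = -38, |u| = sqrt(73) = 8.544, |v| = sqrt(85) = 9.2195
cos(theta) = u.v/(|u||v|) = -38/sqrt(6205) = -0.482406
theta = acos(-0.482406) = 118.84 degrees

118.84 degrees


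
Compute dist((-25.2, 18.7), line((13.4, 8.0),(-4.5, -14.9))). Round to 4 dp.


|cross product| = 1075.47
|line direction| = sqrt(844.82) = 29.0658
Distance = 1075.47/sqrt(844.82) = 37.0012

37.0012


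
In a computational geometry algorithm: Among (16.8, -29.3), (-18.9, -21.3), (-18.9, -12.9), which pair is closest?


d(P0,P1) = 36.5854, d(P0,P2) = 39.2868, d(P1,P2) = 8.4
Closest: P1 and P2

Closest pair: (-18.9, -21.3) and (-18.9, -12.9), distance = 8.4


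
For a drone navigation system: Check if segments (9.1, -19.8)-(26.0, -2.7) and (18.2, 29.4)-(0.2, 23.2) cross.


Cross products: d1=829.18, d2=626.16, d3=675.87, d4=878.89
d1*d2 < 0 and d3*d4 < 0? no

No, they don't intersect


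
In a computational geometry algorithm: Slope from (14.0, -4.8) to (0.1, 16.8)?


slope = (y2-y1)/(x2-x1) = (16.8-(-4.8))/(0.1-14) = 21.6/(-13.9) = -1.554

-1.554


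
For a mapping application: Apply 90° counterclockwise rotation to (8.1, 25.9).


90° CCW: (x,y) -> (-y, x)
(8.1,25.9) -> (-25.9, 8.1)

(-25.9, 8.1)


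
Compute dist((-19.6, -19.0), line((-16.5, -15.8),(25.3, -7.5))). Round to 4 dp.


|cross product| = 108.03
|line direction| = sqrt(1816.13) = 42.6161
Distance = 108.03/sqrt(1816.13) = 2.535

2.535


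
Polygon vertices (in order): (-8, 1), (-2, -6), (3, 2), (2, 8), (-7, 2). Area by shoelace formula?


Shoelace sum: ((-8)*(-6) - (-2)*1) + ((-2)*2 - 3*(-6)) + (3*8 - 2*2) + (2*2 - (-7)*8) + ((-7)*1 - (-8)*2)
= 153
Area = |153|/2 = 76.5

76.5


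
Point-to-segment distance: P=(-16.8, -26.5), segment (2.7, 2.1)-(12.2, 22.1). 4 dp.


Project P onto AB: t = 0 (clamped to [0,1])
Closest point on segment: (2.7, 2.1)
Distance: 34.6152

34.6152


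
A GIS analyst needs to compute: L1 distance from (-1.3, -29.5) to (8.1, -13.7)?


|(-1.3)-8.1| + |(-29.5)-(-13.7)| = 9.4 + 15.8 = 25.2

25.2


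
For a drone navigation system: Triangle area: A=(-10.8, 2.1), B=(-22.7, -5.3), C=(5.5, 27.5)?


Area = |x_A(y_B-y_C) + x_B(y_C-y_A) + x_C(y_A-y_B)|/2
= |354.24 + (-576.58) + 40.7|/2
= 181.64/2 = 90.82

90.82


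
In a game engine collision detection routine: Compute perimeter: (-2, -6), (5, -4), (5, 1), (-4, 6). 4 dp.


Sides: (-2, -6)->(5, -4): sqrt(53) = 7.28011, (5, -4)->(5, 1): sqrt(25) = 5, (5, 1)->(-4, 6): sqrt(106) = 10.29563, (-4, 6)->(-2, -6): sqrt(148) = 12.165525
Sum = 34.741265
Perimeter = 34.7413

34.7413


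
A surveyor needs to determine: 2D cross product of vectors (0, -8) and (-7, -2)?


u x v = u_x*v_y - u_y*v_x = 0*(-2) - (-8)*(-7)
= 0 - 56 = -56

-56


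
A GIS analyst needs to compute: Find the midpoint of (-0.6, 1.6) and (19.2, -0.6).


M = (((-0.6)+19.2)/2, (1.6+(-0.6))/2)
= (9.3, 0.5)

(9.3, 0.5)


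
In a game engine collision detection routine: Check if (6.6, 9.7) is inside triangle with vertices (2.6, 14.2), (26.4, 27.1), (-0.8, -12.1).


Cross products: AB x AP = -158.7, BC x BP = -302.88, CA x CP = -120.5
All same sign? yes

Yes, inside


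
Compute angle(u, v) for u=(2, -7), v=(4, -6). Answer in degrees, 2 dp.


u.v = 50, |u| = sqrt(53) = 7.2801, |v| = sqrt(52) = 7.2111
cos(theta) = u.v/(|u||v|) = 50/sqrt(2756) = 0.952424
theta = acos(0.952424) = 17.74 degrees

17.74 degrees


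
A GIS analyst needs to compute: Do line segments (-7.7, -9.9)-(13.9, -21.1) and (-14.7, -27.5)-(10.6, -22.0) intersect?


Cross products: d1=406.78, d2=4.62, d3=-458.56, d4=-56.4
d1*d2 < 0 and d3*d4 < 0? no

No, they don't intersect


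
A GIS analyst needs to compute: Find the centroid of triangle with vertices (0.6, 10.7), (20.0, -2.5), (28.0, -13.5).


Centroid = ((x_A+x_B+x_C)/3, (y_A+y_B+y_C)/3)
= ((0.6+20+28)/3, (10.7+(-2.5)+(-13.5))/3)
= (16.2, -1.7667)

(16.2, -1.7667)


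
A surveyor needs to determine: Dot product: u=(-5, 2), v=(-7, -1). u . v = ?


u . v = u_x*v_x + u_y*v_y = (-5)*(-7) + 2*(-1)
= 35 + (-2) = 33

33


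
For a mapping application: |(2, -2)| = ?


|u| = sqrt(2^2 + (-2)^2) = sqrt(8) = 2.8284

2.8284


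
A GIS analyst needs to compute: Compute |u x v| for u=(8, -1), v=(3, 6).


|u x v| = |8*6 - (-1)*3|
= |48 - (-3)| = 51

51


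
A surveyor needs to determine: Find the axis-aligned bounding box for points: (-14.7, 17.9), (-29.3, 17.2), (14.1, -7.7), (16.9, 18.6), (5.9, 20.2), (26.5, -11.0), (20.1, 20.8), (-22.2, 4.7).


x range: [-29.3, 26.5]
y range: [-11, 20.8]
Bounding box: (-29.3,-11) to (26.5,20.8)

(-29.3,-11) to (26.5,20.8)


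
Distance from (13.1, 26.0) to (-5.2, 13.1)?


dx=-18.3, dy=-12.9
d^2 = (-18.3)^2 + (-12.9)^2 = 501.3
d = sqrt(501.3) = 22.3897

22.3897


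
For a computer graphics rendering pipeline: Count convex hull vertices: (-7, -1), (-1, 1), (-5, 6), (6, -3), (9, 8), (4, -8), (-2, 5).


Convex hull vertices (CCW): (-7, -1), (4, -8), (6, -3), (9, 8), (-5, 6)
Count = 5

5


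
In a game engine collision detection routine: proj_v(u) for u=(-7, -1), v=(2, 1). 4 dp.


u.v = -15, |v| = sqrt(5) = 2.2361
Scalar projection = u.v / |v| = -15 / sqrt(5) = -6.7082

-6.7082


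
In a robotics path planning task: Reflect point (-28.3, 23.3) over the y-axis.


Reflection over y-axis: (x,y) -> (-x,y)
(-28.3, 23.3) -> (28.3, 23.3)

(28.3, 23.3)


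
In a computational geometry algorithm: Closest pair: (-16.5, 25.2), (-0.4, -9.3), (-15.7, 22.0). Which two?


d(P0,P1) = 38.0718, d(P0,P2) = 3.2985, d(P1,P2) = 34.8393
Closest: P0 and P2

Closest pair: (-16.5, 25.2) and (-15.7, 22.0), distance = 3.2985


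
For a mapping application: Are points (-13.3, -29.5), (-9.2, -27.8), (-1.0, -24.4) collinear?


Cross product: ((-9.2)-(-13.3))*((-24.4)-(-29.5)) - ((-27.8)-(-29.5))*((-1)-(-13.3))
= 0

Yes, collinear


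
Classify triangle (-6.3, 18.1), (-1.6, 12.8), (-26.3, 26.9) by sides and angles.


Side lengths squared: AB^2=50.18, BC^2=808.9, CA^2=477.44
Sorted: [50.18, 477.44, 808.9]
By sides: Scalene, By angles: Obtuse

Scalene, Obtuse


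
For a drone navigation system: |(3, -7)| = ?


|u| = sqrt(3^2 + (-7)^2) = sqrt(58) = 7.6158

7.6158


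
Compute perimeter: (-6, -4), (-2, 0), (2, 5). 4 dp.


Sides: (-6, -4)->(-2, 0): sqrt(32) = 5.656854, (-2, 0)->(2, 5): sqrt(41) = 6.403124, (2, 5)->(-6, -4): sqrt(145) = 12.041595
Sum = 24.101573
Perimeter = 24.1016

24.1016


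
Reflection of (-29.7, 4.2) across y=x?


Reflection over y=x: (x,y) -> (y,x)
(-29.7, 4.2) -> (4.2, -29.7)

(4.2, -29.7)


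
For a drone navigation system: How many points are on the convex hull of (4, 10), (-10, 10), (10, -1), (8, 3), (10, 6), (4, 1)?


Convex hull vertices (CCW): (-10, 10), (4, 1), (10, -1), (10, 6), (4, 10)
Count = 5

5


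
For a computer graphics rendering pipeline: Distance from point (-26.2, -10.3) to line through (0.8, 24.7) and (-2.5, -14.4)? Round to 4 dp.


|cross product| = 940.2
|line direction| = sqrt(1539.7) = 39.239
Distance = 940.2/sqrt(1539.7) = 23.9608

23.9608


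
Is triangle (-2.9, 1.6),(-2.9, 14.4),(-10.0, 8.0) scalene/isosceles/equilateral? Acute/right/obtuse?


Side lengths squared: AB^2=163.84, BC^2=91.37, CA^2=91.37
Sorted: [91.37, 91.37, 163.84]
By sides: Isosceles, By angles: Acute

Isosceles, Acute


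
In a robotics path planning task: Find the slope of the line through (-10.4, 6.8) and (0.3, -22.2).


slope = (y2-y1)/(x2-x1) = ((-22.2)-6.8)/(0.3-(-10.4)) = (-29)/10.7 = -2.7103

-2.7103


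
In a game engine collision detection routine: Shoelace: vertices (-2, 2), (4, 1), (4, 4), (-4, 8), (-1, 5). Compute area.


Shoelace sum: ((-2)*1 - 4*2) + (4*4 - 4*1) + (4*8 - (-4)*4) + ((-4)*5 - (-1)*8) + ((-1)*2 - (-2)*5)
= 46
Area = |46|/2 = 23

23


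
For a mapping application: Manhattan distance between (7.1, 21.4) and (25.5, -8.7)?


|7.1-25.5| + |21.4-(-8.7)| = 18.4 + 30.1 = 48.5

48.5


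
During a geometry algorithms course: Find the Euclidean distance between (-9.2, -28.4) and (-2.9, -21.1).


dx=6.3, dy=7.3
d^2 = 6.3^2 + 7.3^2 = 92.98
d = sqrt(92.98) = 9.6426

9.6426


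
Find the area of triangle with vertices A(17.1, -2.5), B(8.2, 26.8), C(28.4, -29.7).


Area = |x_A(y_B-y_C) + x_B(y_C-y_A) + x_C(y_A-y_B)|/2
= |966.15 + (-223.04) + (-832.12)|/2
= 89.01/2 = 44.505

44.505


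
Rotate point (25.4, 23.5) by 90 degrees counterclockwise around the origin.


90° CCW: (x,y) -> (-y, x)
(25.4,23.5) -> (-23.5, 25.4)

(-23.5, 25.4)


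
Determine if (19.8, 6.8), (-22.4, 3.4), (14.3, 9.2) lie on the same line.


Cross product: ((-22.4)-19.8)*(9.2-6.8) - (3.4-6.8)*(14.3-19.8)
= -119.98

No, not collinear


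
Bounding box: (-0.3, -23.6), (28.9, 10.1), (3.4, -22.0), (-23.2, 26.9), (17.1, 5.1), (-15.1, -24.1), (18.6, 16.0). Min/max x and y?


x range: [-23.2, 28.9]
y range: [-24.1, 26.9]
Bounding box: (-23.2,-24.1) to (28.9,26.9)

(-23.2,-24.1) to (28.9,26.9)


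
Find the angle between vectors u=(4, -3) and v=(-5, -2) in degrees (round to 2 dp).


u.v = -14, |u| = sqrt(25) = 5, |v| = sqrt(29) = 5.3852
cos(theta) = u.v/(|u||v|) = -14/sqrt(725) = -0.519947
theta = acos(-0.519947) = 121.33 degrees

121.33 degrees


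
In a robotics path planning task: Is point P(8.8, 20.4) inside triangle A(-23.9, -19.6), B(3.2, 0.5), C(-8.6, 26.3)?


Cross products: AB x AP = 426.73, BC x BP = -379.3, CA x CP = 888.93
All same sign? no

No, outside


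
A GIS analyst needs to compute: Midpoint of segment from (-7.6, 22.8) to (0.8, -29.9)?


M = (((-7.6)+0.8)/2, (22.8+(-29.9))/2)
= (-3.4, -3.55)

(-3.4, -3.55)


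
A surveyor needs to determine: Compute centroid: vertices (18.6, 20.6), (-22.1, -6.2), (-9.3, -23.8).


Centroid = ((x_A+x_B+x_C)/3, (y_A+y_B+y_C)/3)
= ((18.6+(-22.1)+(-9.3))/3, (20.6+(-6.2)+(-23.8))/3)
= (-4.2667, -3.1333)

(-4.2667, -3.1333)


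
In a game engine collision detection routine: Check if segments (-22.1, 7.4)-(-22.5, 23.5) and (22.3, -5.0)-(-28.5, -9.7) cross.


Cross products: d1=-838.6, d2=-1658.36, d3=-709.88, d4=109.88
d1*d2 < 0 and d3*d4 < 0? no

No, they don't intersect


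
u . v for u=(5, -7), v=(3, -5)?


u . v = u_x*v_x + u_y*v_y = 5*3 + (-7)*(-5)
= 15 + 35 = 50

50


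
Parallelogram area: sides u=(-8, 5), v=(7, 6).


|u x v| = |(-8)*6 - 5*7|
= |(-48) - 35| = 83

83


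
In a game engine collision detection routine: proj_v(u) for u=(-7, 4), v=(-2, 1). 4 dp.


u.v = 18, |v| = sqrt(5) = 2.2361
Scalar projection = u.v / |v| = 18 / sqrt(5) = 8.0498

8.0498


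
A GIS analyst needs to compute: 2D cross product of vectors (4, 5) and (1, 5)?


u x v = u_x*v_y - u_y*v_x = 4*5 - 5*1
= 20 - 5 = 15

15


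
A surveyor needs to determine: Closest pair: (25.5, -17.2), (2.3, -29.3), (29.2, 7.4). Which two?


d(P0,P1) = 26.1658, d(P0,P2) = 24.8767, d(P1,P2) = 45.5027
Closest: P0 and P2

Closest pair: (25.5, -17.2) and (29.2, 7.4), distance = 24.8767


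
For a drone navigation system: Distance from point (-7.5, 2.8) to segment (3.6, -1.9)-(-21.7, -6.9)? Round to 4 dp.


Project P onto AB: t = 0.3869 (clamped to [0,1])
Closest point on segment: (-6.1888, -3.8346)
Distance: 6.7629

6.7629


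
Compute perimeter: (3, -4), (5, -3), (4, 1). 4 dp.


Sides: (3, -4)->(5, -3): sqrt(5) = 2.236068, (5, -3)->(4, 1): sqrt(17) = 4.123106, (4, 1)->(3, -4): sqrt(26) = 5.09902
Sum = 11.458194
Perimeter = 11.4582

11.4582


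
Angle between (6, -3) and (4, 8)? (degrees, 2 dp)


u.v = 0, |u| = sqrt(45) = 6.7082, |v| = sqrt(80) = 8.9443
cos(theta) = u.v/(|u||v|) = 0/sqrt(3600) = 0
theta = acos(0) = 90 degrees

90 degrees


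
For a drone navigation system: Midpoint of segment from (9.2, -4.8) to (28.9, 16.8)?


M = ((9.2+28.9)/2, ((-4.8)+16.8)/2)
= (19.05, 6)

(19.05, 6)


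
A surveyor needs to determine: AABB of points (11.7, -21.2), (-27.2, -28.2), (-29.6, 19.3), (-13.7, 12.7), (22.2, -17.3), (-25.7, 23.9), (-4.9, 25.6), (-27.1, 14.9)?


x range: [-29.6, 22.2]
y range: [-28.2, 25.6]
Bounding box: (-29.6,-28.2) to (22.2,25.6)

(-29.6,-28.2) to (22.2,25.6)


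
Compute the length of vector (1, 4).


|u| = sqrt(1^2 + 4^2) = sqrt(17) = 4.1231

4.1231


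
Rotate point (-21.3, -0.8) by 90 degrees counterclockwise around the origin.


90° CCW: (x,y) -> (-y, x)
(-21.3,-0.8) -> (0.8, -21.3)

(0.8, -21.3)


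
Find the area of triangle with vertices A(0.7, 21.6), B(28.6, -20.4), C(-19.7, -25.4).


Area = |x_A(y_B-y_C) + x_B(y_C-y_A) + x_C(y_A-y_B)|/2
= |3.5 + (-1344.2) + (-827.4)|/2
= 2168.1/2 = 1084.05

1084.05


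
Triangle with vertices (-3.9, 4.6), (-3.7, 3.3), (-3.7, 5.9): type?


Side lengths squared: AB^2=1.73, BC^2=6.76, CA^2=1.73
Sorted: [1.73, 1.73, 6.76]
By sides: Isosceles, By angles: Obtuse

Isosceles, Obtuse


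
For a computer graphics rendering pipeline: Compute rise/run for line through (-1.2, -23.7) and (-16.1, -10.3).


slope = (y2-y1)/(x2-x1) = ((-10.3)-(-23.7))/((-16.1)-(-1.2)) = 13.4/(-14.9) = -0.8993

-0.8993


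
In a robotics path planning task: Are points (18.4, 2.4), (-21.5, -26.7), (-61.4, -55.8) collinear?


Cross product: ((-21.5)-18.4)*((-55.8)-2.4) - ((-26.7)-2.4)*((-61.4)-18.4)
= 0

Yes, collinear


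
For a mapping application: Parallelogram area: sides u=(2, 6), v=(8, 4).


|u x v| = |2*4 - 6*8|
= |8 - 48| = 40

40


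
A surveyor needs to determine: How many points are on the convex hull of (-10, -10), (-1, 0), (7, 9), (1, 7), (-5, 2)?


Convex hull vertices (CCW): (-10, -10), (-1, 0), (7, 9), (1, 7), (-5, 2)
Count = 5

5


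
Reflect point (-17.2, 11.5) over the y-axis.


Reflection over y-axis: (x,y) -> (-x,y)
(-17.2, 11.5) -> (17.2, 11.5)

(17.2, 11.5)


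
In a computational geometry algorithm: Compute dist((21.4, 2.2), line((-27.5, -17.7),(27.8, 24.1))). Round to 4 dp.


|cross product| = 943.55
|line direction| = sqrt(4805.33) = 69.3205
Distance = 943.55/sqrt(4805.33) = 13.6114

13.6114


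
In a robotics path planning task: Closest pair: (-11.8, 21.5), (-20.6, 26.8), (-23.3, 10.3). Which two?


d(P0,P1) = 10.2728, d(P0,P2) = 16.0527, d(P1,P2) = 16.7194
Closest: P0 and P1

Closest pair: (-11.8, 21.5) and (-20.6, 26.8), distance = 10.2728


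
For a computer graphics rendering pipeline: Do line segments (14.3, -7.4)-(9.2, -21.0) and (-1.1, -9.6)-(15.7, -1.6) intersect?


Cross products: d1=-86.24, d2=-273.92, d3=-198.22, d4=-10.54
d1*d2 < 0 and d3*d4 < 0? no

No, they don't intersect


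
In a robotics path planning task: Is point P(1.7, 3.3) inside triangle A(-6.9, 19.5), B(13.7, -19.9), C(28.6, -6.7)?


Cross products: AB x AP = 5.12, BC x BP = 504.08, CA x CP = 349.78
All same sign? yes

Yes, inside


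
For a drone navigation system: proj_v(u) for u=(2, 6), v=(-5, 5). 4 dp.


u.v = 20, |v| = sqrt(50) = 7.0711
Scalar projection = u.v / |v| = 20 / sqrt(50) = 2.8284

2.8284


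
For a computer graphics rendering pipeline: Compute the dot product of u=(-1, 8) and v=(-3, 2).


u . v = u_x*v_x + u_y*v_y = (-1)*(-3) + 8*2
= 3 + 16 = 19

19


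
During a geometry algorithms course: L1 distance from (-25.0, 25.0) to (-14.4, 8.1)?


|(-25)-(-14.4)| + |25-8.1| = 10.6 + 16.9 = 27.5

27.5


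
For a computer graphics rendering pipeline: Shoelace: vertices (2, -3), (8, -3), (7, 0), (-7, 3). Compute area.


Shoelace sum: (2*(-3) - 8*(-3)) + (8*0 - 7*(-3)) + (7*3 - (-7)*0) + ((-7)*(-3) - 2*3)
= 75
Area = |75|/2 = 37.5

37.5


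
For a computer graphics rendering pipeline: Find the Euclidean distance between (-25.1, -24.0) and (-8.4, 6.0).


dx=16.7, dy=30
d^2 = 16.7^2 + 30^2 = 1178.89
d = sqrt(1178.89) = 34.335

34.335


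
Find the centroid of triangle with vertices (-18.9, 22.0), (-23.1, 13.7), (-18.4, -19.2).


Centroid = ((x_A+x_B+x_C)/3, (y_A+y_B+y_C)/3)
= (((-18.9)+(-23.1)+(-18.4))/3, (22+13.7+(-19.2))/3)
= (-20.1333, 5.5)

(-20.1333, 5.5)


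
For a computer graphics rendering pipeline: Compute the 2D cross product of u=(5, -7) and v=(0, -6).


u x v = u_x*v_y - u_y*v_x = 5*(-6) - (-7)*0
= (-30) - 0 = -30

-30


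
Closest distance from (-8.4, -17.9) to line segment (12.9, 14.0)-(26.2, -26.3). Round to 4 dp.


Project P onto AB: t = 0.5565 (clamped to [0,1])
Closest point on segment: (20.3017, -8.4277)
Distance: 30.2244

30.2244


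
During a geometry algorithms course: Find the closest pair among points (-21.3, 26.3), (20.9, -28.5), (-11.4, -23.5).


d(P0,P1) = 69.1656, d(P0,P2) = 50.7745, d(P1,P2) = 32.6847
Closest: P1 and P2

Closest pair: (20.9, -28.5) and (-11.4, -23.5), distance = 32.6847


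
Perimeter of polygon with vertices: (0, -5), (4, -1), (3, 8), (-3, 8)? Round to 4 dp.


Sides: (0, -5)->(4, -1): sqrt(32) = 5.656854, (4, -1)->(3, 8): sqrt(82) = 9.055385, (3, 8)->(-3, 8): sqrt(36) = 6, (-3, 8)->(0, -5): sqrt(178) = 13.341664
Sum = 34.053903
Perimeter = 34.0539

34.0539
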